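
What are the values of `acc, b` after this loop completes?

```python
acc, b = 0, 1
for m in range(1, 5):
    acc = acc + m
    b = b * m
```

Sum and factorial of 1 to 4
`acc, b` takes the values: (0, 1) → (1, 1) → (3, 1) → (3, 2) → (6, 2) → (6, 6) → (10, 6) → (10, 24)

Answer: 10, 24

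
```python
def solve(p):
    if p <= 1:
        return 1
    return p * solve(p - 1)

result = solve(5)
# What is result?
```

solve(5) = 5 * 4 * 3 * 2 * 1 = 120

Answer: 120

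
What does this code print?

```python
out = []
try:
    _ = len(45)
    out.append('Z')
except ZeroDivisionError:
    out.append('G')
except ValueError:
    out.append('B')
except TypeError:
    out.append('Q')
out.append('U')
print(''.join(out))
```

Execution trace: 'Q' (except TypeError) → 'U' (after the try/except). Output: QU

Answer: QU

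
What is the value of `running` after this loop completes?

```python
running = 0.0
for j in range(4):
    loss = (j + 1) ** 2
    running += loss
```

Sum of squared losses 1² + 2² + ... + 4²
`running` takes the values: 0.0 → 1.0 → 5.0 → 14.0 → 30.0

Answer: 30.0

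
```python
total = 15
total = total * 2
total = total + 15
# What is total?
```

Trace:
`total = 15` → total = 15
`total = total * 2` → total = 30
`total = total + 15` → total = 45
So total = 45

Answer: 45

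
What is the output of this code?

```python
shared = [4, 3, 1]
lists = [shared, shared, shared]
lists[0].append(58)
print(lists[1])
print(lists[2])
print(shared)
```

Key concept: list of same reference.
Step by step:
`shared = [4, 3, 1]` → shared = [4, 3, 1]
`lists = [shared, shared, shared]` → lists = [[4, 3, 1], [4, 3, 1], [4, 3, 1]]
`lists[0].append(58)` → shared = [4, 3, 1, 58]; lists = [[4, 3, 1, 58], [4, 3, 1, 58], [4, 3, 1, 58]]
`print(lists[1])` → prints [4, 3, 1, 58]
`print(lists[2])` → prints [4, 3, 1, 58]
`print(shared)` → prints [4, 3, 1, 58]

Answer:
[4, 3, 1, 58]
[4, 3, 1, 58]
[4, 3, 1, 58]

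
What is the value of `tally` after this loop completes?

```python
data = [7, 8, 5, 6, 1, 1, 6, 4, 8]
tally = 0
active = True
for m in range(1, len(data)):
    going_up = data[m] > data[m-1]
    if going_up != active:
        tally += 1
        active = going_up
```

Count direction changes in [7, 8, 5, 6, 1, 1, 6, 4, 8]
`tally` takes the values: 0 → 1 → 2 → 3 → 4 → 5 → 6

Answer: 6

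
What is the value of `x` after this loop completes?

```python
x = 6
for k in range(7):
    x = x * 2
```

Multiply by 2, 7 times: 6 * 2^7 = 768
`x` takes the values: 6 → 12 → 24 → 48 → 96 → 192 → 384 → 768

Answer: 768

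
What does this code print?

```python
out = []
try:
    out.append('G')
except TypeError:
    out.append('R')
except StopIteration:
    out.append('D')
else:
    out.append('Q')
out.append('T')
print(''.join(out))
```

Execution trace: 'G' (try body, no exception) → 'Q' (else) → 'T' (after the try/except). Output: GQT

Answer: GQT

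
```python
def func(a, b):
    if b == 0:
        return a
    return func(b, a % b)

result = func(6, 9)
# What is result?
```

func(6, 9) -> func(9, 6) -> func(6, 3) -> func(3, 0) -> 3

Answer: 3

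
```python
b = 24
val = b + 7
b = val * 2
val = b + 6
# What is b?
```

Trace:
`b = 24` → b = 24
`val = b + 7` → val = 31
`b = val * 2` → b = 62
`val = b + 6` → val = 68
So b = 62

Answer: 62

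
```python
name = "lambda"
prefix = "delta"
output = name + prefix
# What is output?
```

Trace:
`name = "lambda"` → name = 'lambda'
`prefix = "delta"` → prefix = 'delta'
`output = name + prefix` → output = 'lambdadelta'
So output = 'lambdadelta'

Answer: 'lambdadelta'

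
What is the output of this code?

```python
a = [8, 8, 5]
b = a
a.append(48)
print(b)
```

Key concept: basic list aliasing.
Step by step:
`a = [8, 8, 5]` → a = [8, 8, 5]
`b = a` → b = [8, 8, 5] (same object as a)
`a.append(48)` → a = [8, 8, 5, 48] (same object as b); b = [8, 8, 5, 48] (same object as a)
`print(b)` → prints [8, 8, 5, 48]

Answer: [8, 8, 5, 48]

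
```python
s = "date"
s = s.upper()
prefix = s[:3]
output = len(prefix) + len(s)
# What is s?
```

Trace:
`s = "date"` → s = 'date'
`s = s.upper()` → s = 'DATE'
`prefix = s[:3]` → prefix = 'DAT'
`output = len(prefix) + len(s)` → output = 7
So s = 'DATE'

Answer: 'DATE'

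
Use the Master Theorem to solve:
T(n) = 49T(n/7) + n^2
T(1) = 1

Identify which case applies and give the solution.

a=49, b=7, f(n)=n^2. log_7(49) = 2. Since c=2 = 2, Case 2 applies: T(n) = Θ(n^log_b(a) · log n) = O(n^2 log n).

Answer: O(n^2 log n) - Case 2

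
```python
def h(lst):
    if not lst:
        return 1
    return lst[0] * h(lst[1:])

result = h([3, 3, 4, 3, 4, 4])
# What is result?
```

Product over [3, 3, 4, 3, 4, 4] = 3 * 3 * 4 * 3 * 4 * 4 = 1728

Answer: 1728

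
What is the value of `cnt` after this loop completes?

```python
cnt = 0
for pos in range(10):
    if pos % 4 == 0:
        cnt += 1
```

Count numbers divisible by 4 in range(10)
`cnt` takes the values: 0 → 1 → 2 → 3

Answer: 3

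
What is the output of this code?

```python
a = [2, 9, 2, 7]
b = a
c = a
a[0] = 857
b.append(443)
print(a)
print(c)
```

Key concept: multiple aliases.
Step by step:
`a = [2, 9, 2, 7]` → a = [2, 9, 2, 7]
`b = a` → b = [2, 9, 2, 7] (same object as a)
`c = a` → c = [2, 9, 2, 7] (same object as a, b)
`a[0] = 857` → a = [857, 9, 2, 7] (same object as b, c); b = [857, 9, 2, 7] (same object as a, c); c = [857, 9, 2, 7] (same object as a, b)
`b.append(443)` → a = [857, 9, 2, 7, 443] (same object as b, c); b = [857, 9, 2, 7, 443] (same object as a, c); c = [857, 9, 2, 7, 443] (same object as a, b)
`print(a)` → prints [857, 9, 2, 7, 443]
`print(c)` → prints [857, 9, 2, 7, 443]

Answer:
[857, 9, 2, 7, 443]
[857, 9, 2, 7, 443]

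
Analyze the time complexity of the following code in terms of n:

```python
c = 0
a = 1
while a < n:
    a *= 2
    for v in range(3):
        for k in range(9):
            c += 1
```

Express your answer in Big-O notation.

Each loop level contributes: log n × 1 × 1. Multiplying the contributions gives O(log n).

Answer: O(log n)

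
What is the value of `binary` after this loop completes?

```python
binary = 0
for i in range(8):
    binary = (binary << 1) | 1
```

Build 8 consecutive 1-bits: 0b11111111
`binary` takes the values: 0 → 1 → 3 → 7 → 15 → 31 → 63 → 127 → 255

Answer: 255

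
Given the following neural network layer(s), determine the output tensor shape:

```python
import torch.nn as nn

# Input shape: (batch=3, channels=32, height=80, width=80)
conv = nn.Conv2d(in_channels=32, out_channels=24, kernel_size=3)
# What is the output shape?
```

Input: (3, 32, 80, 80) -> Output: (3, 24, 78, 78)

Answer: (3, 24, 78, 78)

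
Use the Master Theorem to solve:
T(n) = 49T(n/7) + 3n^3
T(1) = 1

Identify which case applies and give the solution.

a=49, b=7, f(n)=3n^3. log_7(49) = 2. Since c=3 > 2 and the regularity condition holds (49(n/7)^3 = (49/7^3)n^3 with 49/7^3 < 1), Case 3 applies: T(n) = Θ(f(n)) = O(n^3).

Answer: O(n^3) - Case 3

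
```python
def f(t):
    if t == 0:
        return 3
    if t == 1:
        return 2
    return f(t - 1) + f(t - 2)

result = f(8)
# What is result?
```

Build up from base cases: f(0)=3, f(1)=2, f(2)=5, f(3)=7, f(4)=12, f(5)=19, f(6)=31, ..., f(8)=81

Answer: 81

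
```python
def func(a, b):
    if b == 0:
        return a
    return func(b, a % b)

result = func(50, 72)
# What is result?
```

func(50, 72) -> func(72, 50) -> func(50, 22) -> func(22, 6) -> func(6, 4) -> func(4, 2) -> func(2, 0) -> 2

Answer: 2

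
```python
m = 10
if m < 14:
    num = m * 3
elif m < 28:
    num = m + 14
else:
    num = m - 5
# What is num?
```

Trace:
`m = 10` → m = 10
`if m < 14: ...` → m < 14 is True → num = 30
So num = 30

Answer: 30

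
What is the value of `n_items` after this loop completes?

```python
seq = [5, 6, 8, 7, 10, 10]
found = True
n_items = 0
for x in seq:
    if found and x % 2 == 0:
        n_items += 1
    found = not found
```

Count even values at even positions
`n_items` takes the values: 0 → 1 → 2

Answer: 2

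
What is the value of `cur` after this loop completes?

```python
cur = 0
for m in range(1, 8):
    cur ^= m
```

XOR of 1 to 7
`cur` takes the values: 0 → 1 → 3 → 0 → 4 → 1 → 7 → 0

Answer: 0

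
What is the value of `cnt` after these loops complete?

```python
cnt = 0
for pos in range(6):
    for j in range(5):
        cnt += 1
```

6 * 5 = 30
`cnt` takes the values: 0 → 1 → 2 → 3 → 4 → 5 → 6 → 7 → 8 → 9 → 10 → 11 → 12 → 13 → 14 → 15 → 16 → 17 → 18 → 19 → 20 → 21 → 22 → 23 → 24 → 25 → 26 → 27 → 28 → 29 → 30

Answer: 30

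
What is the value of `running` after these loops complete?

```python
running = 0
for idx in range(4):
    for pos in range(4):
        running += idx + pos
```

Sum of all idx+pos for idx,pos in 4x4
`running` takes the values: 0 → 1 → 3 → 6 → 7 → 9 → 12 → 16 → 18 → 21 → 25 → 30 → 33 → 37 → 42 → 48

Answer: 48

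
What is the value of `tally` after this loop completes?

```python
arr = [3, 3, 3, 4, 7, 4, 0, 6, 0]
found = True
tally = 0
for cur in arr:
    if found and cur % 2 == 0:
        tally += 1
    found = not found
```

Count even values at even positions
`tally` takes the values: 0 → 1 → 2

Answer: 2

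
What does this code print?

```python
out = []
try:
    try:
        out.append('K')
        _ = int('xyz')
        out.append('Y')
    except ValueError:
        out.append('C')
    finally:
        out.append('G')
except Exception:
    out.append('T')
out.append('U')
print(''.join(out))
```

Execution trace: 'K' (inner try body) → 'C' (inner except ValueError) → 'G' (inner finally) → 'U' (after the try/except). Output: KCGU

Answer: KCGU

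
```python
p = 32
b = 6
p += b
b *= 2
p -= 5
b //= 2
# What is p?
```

Trace:
`p = 32` → p = 32
`b = 6` → b = 6
`p += b` → p = 38
`b *= 2` → b = 12
`p -= 5` → p = 33
`b //= 2` → b = 6
So p = 33

Answer: 33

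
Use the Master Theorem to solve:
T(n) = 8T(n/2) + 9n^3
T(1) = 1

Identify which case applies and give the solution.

a=8, b=2, f(n)=9n^3. log_2(8) = 3. Since c=3 = 3, Case 2 applies: T(n) = Θ(n^log_b(a) · log n) = O(n^3 log n).

Answer: O(n^3 log n) - Case 2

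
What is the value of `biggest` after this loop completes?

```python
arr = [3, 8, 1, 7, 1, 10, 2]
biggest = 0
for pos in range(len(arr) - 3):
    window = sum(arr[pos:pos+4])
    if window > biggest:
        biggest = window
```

Max sum of 4-element window in [3, 8, 1, 7, 1, 10, 2]
`biggest` takes the values: 0 → 19 → 20

Answer: 20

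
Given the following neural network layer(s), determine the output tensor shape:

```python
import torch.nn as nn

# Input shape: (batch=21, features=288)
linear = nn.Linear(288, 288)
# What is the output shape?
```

Input: (21, 288) -> Output: (21, 288)

Answer: (21, 288)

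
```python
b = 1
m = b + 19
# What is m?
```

Trace:
`b = 1` → b = 1
`m = b + 19` → m = 20
So m = 20

Answer: 20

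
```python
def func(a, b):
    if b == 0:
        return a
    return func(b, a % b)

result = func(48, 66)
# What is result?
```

func(48, 66) -> func(66, 48) -> func(48, 18) -> func(18, 12) -> func(12, 6) -> func(6, 0) -> 6

Answer: 6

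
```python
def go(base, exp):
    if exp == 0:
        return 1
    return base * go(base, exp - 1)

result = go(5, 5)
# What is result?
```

go(5, 5) = 5 * 5 * 5 * 5 * 5 = 3125

Answer: 3125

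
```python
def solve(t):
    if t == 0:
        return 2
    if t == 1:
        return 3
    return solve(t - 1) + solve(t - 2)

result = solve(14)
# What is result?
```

Build up from base cases: solve(0)=2, solve(1)=3, solve(2)=5, solve(3)=8, solve(4)=13, solve(5)=21, solve(6)=34, ..., solve(14)=1597

Answer: 1597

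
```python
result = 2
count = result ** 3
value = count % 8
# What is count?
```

Trace:
`result = 2` → result = 2
`count = result ** 3` → count = 8
`value = count % 8` → value = 0
So count = 8

Answer: 8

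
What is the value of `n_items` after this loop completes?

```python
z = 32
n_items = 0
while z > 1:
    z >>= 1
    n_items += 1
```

Count right shifts until 1
`n_items` takes the values: 0 → 1 → 2 → 3 → 4 → 5

Answer: 5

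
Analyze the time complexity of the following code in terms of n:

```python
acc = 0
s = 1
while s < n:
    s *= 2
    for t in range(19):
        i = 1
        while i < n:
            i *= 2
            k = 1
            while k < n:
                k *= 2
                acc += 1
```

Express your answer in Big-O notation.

Each loop level contributes: log n × 1 × log n × log n. Multiplying the contributions gives O(log^3 n).

Answer: O(log^3 n)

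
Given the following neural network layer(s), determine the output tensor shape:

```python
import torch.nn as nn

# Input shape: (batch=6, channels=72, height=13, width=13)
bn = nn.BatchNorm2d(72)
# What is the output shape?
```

Input: (6, 72, 13, 13) -> Output: (6, 72, 13, 13)

Answer: (6, 72, 13, 13)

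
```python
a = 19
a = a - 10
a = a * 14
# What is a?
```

Trace:
`a = 19` → a = 19
`a = a - 10` → a = 9
`a = a * 14` → a = 126
So a = 126

Answer: 126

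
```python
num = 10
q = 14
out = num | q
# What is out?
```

Trace:
`num = 10` → num = 10
`q = 14` → q = 14
`out = num | q` → out = 14
So out = 14

Answer: 14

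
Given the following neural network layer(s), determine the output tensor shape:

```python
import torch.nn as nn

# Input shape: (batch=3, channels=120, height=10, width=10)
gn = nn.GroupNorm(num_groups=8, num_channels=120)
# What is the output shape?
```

Input: (3, 120, 10, 10) -> Output: (3, 120, 10, 10)

Answer: (3, 120, 10, 10)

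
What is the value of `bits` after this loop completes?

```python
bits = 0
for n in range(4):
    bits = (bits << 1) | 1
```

Build 4 consecutive 1-bits: 0b1111
`bits` takes the values: 0 → 1 → 3 → 7 → 15

Answer: 15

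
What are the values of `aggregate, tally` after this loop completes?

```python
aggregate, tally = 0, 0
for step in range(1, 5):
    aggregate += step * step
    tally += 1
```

Sum of squares and count
`aggregate, tally` takes the values: (0, 0) → (1, 0) → (1, 1) → (5, 1) → (5, 2) → (14, 2) → (14, 3) → (30, 3) → (30, 4)

Answer: 30, 4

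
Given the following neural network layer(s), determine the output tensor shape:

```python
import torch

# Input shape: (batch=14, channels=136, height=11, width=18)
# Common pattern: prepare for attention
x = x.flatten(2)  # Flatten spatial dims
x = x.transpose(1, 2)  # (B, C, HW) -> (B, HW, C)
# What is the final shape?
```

Input: (14, 136, 11, 18) -> after flatten(2): (14, 136, 198) -> Output: (14, 198, 136)

Answer: (14, 198, 136)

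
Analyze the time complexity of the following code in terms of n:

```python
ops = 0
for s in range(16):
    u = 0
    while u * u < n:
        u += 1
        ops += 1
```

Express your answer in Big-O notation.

Each loop level contributes: 1 × √n. Multiplying the contributions gives O(√n).

Answer: O(√n)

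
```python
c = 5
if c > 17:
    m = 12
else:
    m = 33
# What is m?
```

Trace:
`c = 5` → c = 5
`if c > 17: ...` → c > 17 is False, take else branch → m = 33
So m = 33

Answer: 33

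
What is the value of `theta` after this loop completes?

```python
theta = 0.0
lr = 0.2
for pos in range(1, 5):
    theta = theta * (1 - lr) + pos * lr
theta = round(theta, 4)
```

Moving average with lr=0.2
`theta` takes the values: 0.0 → 0.2 → 0.56 → 1.048 → 1.6384

Answer: 1.6384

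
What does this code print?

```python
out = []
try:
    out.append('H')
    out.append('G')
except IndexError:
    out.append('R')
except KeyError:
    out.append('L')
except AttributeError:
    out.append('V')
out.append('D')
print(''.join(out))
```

Execution trace: 'H' (try body) → 'G' (try body, no exception) → 'D' (after the try/except). Output: HGD

Answer: HGD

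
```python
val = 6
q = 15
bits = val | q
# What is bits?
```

Trace:
`val = 6` → val = 6
`q = 15` → q = 15
`bits = val | q` → bits = 15
So bits = 15

Answer: 15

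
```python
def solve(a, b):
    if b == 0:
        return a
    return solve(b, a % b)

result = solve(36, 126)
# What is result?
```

solve(36, 126) -> solve(126, 36) -> solve(36, 18) -> solve(18, 0) -> 18

Answer: 18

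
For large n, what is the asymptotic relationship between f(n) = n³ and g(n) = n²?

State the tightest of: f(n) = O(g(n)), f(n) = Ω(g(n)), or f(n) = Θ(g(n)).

n³ vs n²: f(n) = Ω(g(n)) but not O(g(n)) — n³ grows strictly faster than n².

Answer: f(n) = Ω(g(n)) but not O(g(n)) — n³ grows strictly faster than n².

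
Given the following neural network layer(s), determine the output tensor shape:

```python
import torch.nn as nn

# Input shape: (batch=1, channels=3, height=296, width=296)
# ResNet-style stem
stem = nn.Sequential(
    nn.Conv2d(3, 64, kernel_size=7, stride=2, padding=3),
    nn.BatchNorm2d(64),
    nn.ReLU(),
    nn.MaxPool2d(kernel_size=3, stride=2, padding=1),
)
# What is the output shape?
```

Input: (1, 3, 296, 296) -> after Conv2d 7x7 stride=2: (1, 64, 148, 148) -> Output: (1, 64, 74, 74)

Answer: (1, 64, 74, 74)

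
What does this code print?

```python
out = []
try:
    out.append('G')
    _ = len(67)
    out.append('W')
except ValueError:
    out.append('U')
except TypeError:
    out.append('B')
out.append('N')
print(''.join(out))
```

Execution trace: 'G' (try body) → 'B' (except TypeError) → 'N' (after the try/except). Output: GBN

Answer: GBN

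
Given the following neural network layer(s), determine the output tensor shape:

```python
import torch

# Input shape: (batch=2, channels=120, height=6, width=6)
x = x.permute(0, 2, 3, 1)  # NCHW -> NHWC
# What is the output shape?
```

Input: (2, 120, 6, 6) -> Output: (2, 6, 6, 120)

Answer: (2, 6, 6, 120)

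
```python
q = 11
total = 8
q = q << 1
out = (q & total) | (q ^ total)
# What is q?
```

Trace:
`q = 11` → q = 11
`total = 8` → total = 8
`q = q << 1` → q = 22
`out = (q & total) | (q ^ total)` → out = 30
So q = 22

Answer: 22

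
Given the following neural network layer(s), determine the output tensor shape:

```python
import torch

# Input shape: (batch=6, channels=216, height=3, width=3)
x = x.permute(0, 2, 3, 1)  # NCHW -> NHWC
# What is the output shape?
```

Input: (6, 216, 3, 3) -> Output: (6, 3, 3, 216)

Answer: (6, 3, 3, 216)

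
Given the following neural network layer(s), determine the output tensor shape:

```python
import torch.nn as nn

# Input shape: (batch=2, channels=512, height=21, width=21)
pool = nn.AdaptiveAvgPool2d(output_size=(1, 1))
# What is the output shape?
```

Input: (2, 512, 21, 21) -> Output: (2, 512, 1, 1)

Answer: (2, 512, 1, 1)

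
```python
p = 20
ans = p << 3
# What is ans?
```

Trace:
`p = 20` → p = 20
`ans = p << 3` → ans = 160
So ans = 160

Answer: 160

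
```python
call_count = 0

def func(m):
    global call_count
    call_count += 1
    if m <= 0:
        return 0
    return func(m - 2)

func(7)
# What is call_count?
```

Linear recursion stepping by 2: 5 calls from m=7 down to ≤0.

Answer: 5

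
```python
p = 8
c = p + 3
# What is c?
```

Trace:
`p = 8` → p = 8
`c = p + 3` → c = 11
So c = 11

Answer: 11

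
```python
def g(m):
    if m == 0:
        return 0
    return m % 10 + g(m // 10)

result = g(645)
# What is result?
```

Sum of digits of 645: 5 + 4 + 6 = 15

Answer: 15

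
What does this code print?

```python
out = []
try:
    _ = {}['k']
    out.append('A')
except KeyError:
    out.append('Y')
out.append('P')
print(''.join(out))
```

Execution trace: 'Y' (except KeyError) → 'P' (after the try/except). Output: YP

Answer: YP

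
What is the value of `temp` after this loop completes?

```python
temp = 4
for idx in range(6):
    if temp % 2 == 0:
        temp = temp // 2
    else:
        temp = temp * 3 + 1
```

Collatz-style transformation from 4
`temp` takes the values: 4 → 2 → 1 → 4 → 2 → 1 → 4

Answer: 4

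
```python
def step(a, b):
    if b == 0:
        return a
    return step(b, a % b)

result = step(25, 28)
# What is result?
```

step(25, 28) -> step(28, 25) -> step(25, 3) -> step(3, 1) -> step(1, 0) -> 1

Answer: 1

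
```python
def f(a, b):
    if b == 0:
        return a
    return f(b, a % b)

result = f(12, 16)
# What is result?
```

f(12, 16) -> f(16, 12) -> f(12, 4) -> f(4, 0) -> 4

Answer: 4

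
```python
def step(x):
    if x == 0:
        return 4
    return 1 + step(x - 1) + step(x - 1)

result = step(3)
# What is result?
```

step(x) = 1 + 2·step(x-1), step(0)=4. Closed form: (4+1)·2^3 - 1 = 39.

Answer: 39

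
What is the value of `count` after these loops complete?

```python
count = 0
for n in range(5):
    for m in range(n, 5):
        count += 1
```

Upper triangle: 5 + 4 + ... + 1
`count` takes the values: 0 → 1 → 2 → 3 → 4 → 5 → 6 → 7 → 8 → 9 → 10 → 11 → 12 → 13 → 14 → 15

Answer: 15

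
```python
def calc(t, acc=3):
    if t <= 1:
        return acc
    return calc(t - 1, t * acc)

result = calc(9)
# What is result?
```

Accumulator trace (n, acc): (9, 3) -> (8, 27) -> (7, 216) -> (6, 1512) -> (5, 9072) -> (4, 45360) -> (3, 181440) -> (2, 544320) -> (1, 1088640) -> return 1088640

Answer: 1088640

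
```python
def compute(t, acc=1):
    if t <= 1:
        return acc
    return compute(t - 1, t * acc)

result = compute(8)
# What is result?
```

Accumulator trace (n, acc): (8, 1) -> (7, 8) -> (6, 56) -> (5, 336) -> (4, 1680) -> (3, 6720) -> (2, 20160) -> (1, 40320) -> return 40320

Answer: 40320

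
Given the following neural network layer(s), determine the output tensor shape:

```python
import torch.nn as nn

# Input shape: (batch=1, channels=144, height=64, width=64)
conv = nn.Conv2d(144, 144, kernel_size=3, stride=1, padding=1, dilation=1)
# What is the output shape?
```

Input: (1, 144, 64, 64) -> Output: (1, 144, 64, 64)

Answer: (1, 144, 64, 64)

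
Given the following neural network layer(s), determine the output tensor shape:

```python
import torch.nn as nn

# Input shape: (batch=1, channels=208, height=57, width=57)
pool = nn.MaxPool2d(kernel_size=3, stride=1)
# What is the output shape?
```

Input: (1, 208, 57, 57) -> Output: (1, 208, 55, 55)

Answer: (1, 208, 55, 55)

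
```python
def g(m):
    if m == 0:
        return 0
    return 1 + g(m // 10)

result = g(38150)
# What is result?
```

Count of digits of 38150: 5

Answer: 5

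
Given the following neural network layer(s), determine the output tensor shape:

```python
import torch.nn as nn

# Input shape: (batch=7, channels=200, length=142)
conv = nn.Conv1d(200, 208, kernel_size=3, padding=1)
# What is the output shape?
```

Input: (7, 200, 142) -> Output: (7, 208, 142)

Answer: (7, 208, 142)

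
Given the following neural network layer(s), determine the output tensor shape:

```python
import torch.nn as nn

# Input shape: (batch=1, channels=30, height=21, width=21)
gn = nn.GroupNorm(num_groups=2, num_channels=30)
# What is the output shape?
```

Input: (1, 30, 21, 21) -> Output: (1, 30, 21, 21)

Answer: (1, 30, 21, 21)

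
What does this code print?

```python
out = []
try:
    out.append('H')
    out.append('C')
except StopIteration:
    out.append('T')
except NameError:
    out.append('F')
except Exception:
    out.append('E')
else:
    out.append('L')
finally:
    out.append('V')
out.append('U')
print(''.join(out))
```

Execution trace: 'H' (try body) → 'C' (try body, no exception) → 'L' (else) → 'V' (finally) → 'U' (after the try/except). Output: HCLVU

Answer: HCLVU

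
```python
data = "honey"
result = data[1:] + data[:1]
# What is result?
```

Trace:
`data = "honey"` → data = 'honey'
`result = data[1:] + data[:1]` → result = 'oneyh'
So result = 'oneyh'

Answer: 'oneyh'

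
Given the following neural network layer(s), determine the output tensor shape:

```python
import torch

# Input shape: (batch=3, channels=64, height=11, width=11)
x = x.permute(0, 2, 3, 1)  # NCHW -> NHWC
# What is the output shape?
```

Input: (3, 64, 11, 11) -> Output: (3, 11, 11, 64)

Answer: (3, 11, 11, 64)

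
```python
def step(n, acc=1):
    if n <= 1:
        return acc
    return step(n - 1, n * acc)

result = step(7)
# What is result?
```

Accumulator trace (n, acc): (7, 1) -> (6, 7) -> (5, 42) -> (4, 210) -> (3, 840) -> (2, 2520) -> (1, 5040) -> return 5040

Answer: 5040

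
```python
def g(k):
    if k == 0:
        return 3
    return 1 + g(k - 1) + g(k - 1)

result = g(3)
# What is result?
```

g(k) = 1 + 2·g(k-1), g(0)=3. Closed form: (3+1)·2^3 - 1 = 31.

Answer: 31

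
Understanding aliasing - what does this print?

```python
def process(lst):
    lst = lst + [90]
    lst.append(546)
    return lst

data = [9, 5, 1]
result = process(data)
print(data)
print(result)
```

Key concept: rebinding parameter vs mutation.
Step by step:
`data = [9, 5, 1]` → data = [9, 5, 1]
`result = process(data)` → result = [9, 5, 1, 90, 546]
`print(data)` → prints [9, 5, 1]
`print(result)` → prints [9, 5, 1, 90, 546]

Answer:
[9, 5, 1]
[9, 5, 1, 90, 546]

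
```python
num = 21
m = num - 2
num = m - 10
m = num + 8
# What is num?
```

Trace:
`num = 21` → num = 21
`m = num - 2` → m = 19
`num = m - 10` → num = 9
`m = num + 8` → m = 17
So num = 9

Answer: 9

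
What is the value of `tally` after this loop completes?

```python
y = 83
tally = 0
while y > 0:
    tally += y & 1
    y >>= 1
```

Count set bits in 83 (binary: 0b1010011)
`tally` takes the values: 0 → 1 → 2 → 3 → 4

Answer: 4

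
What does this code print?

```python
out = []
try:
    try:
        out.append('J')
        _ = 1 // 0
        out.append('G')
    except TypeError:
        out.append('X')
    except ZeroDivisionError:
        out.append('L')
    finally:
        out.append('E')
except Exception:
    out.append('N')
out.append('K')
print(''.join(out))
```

Execution trace: 'J' (inner try body) → 'L' (inner except ZeroDivisionError) → 'E' (inner finally) → 'K' (after the try/except). Output: JLEK

Answer: JLEK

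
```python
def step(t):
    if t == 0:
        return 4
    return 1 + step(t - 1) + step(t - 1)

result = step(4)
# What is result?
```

step(t) = 1 + 2·step(t-1), step(0)=4. Closed form: (4+1)·2^4 - 1 = 79.

Answer: 79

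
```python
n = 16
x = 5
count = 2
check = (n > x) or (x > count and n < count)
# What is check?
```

Trace:
`n = 16` → n = 16
`x = 5` → x = 5
`count = 2` → count = 2
`check = (n > x) or (x > count and n < count)` → check = True
So check = True

Answer: True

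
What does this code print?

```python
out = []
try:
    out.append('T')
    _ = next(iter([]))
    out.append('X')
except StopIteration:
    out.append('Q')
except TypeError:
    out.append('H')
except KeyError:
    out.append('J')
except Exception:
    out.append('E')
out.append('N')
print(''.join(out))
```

Execution trace: 'T' (try body) → 'Q' (except StopIteration) → 'N' (after the try/except). Output: TQN

Answer: TQN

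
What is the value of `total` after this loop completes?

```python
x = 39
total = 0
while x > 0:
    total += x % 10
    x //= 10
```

Sum digits of 39
`total` takes the values: 0 → 9 → 12

Answer: 12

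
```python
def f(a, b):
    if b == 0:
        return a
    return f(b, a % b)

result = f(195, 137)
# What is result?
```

f(195, 137) -> f(137, 58) -> f(58, 21) -> f(21, 16) -> f(16, 5) -> f(5, 1) -> f(1, 0) -> 1

Answer: 1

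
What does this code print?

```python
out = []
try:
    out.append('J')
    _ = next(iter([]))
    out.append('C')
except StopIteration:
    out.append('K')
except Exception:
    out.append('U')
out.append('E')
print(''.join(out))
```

Execution trace: 'J' (try body) → 'K' (except StopIteration) → 'E' (after the try/except). Output: JKE

Answer: JKE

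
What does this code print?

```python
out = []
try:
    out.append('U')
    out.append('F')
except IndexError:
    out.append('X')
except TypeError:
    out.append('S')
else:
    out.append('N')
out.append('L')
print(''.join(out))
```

Execution trace: 'U' (try body) → 'F' (try body, no exception) → 'N' (else) → 'L' (after the try/except). Output: UFNL

Answer: UFNL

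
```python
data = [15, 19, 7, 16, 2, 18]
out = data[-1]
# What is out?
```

Trace:
`data = [15, 19, 7, 16, 2, 18]` → data = [15, 19, 7, 16, 2, 18]
`out = data[-1]` → out = 18
So out = 18

Answer: 18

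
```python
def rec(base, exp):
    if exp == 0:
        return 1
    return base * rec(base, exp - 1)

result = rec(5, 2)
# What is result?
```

rec(5, 2) = 5 * 5 = 25

Answer: 25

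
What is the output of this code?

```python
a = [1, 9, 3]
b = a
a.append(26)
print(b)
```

Key concept: basic list aliasing.
Step by step:
`a = [1, 9, 3]` → a = [1, 9, 3]
`b = a` → b = [1, 9, 3] (same object as a)
`a.append(26)` → a = [1, 9, 3, 26] (same object as b); b = [1, 9, 3, 26] (same object as a)
`print(b)` → prints [1, 9, 3, 26]

Answer: [1, 9, 3, 26]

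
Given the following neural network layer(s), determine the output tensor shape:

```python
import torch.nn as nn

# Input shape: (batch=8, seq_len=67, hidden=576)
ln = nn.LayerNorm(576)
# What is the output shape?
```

Input: (8, 67, 576) -> Output: (8, 67, 576)

Answer: (8, 67, 576)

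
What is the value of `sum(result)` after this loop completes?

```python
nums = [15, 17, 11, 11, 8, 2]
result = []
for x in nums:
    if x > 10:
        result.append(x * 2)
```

Sum of doubled values > 10
`result` takes the values: [] → [30] → [30, 34] → [30, 34, 22] → [30, 34, 22, 22]
So `sum(result)` = 108

Answer: 108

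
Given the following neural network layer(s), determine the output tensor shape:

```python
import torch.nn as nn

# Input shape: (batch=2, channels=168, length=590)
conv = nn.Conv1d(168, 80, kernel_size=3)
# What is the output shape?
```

Input: (2, 168, 590) -> Output: (2, 80, 588)

Answer: (2, 80, 588)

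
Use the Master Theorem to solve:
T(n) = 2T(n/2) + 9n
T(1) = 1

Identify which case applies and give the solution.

a=2, b=2, f(n)=9n. log_2(2) = 1. Since c=1 = 1, Case 2 applies: T(n) = Θ(n^log_b(a) · log n) = O(n log n).

Answer: O(n log n) - Case 2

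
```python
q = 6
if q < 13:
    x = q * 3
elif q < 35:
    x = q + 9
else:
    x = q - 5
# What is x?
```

Trace:
`q = 6` → q = 6
`if q < 13: ...` → q < 13 is True → x = 18
So x = 18

Answer: 18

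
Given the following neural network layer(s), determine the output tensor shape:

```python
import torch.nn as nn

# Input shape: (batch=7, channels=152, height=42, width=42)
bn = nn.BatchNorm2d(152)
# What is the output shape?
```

Input: (7, 152, 42, 42) -> Output: (7, 152, 42, 42)

Answer: (7, 152, 42, 42)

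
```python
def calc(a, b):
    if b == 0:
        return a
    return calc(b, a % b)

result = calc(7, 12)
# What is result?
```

calc(7, 12) -> calc(12, 7) -> calc(7, 5) -> calc(5, 2) -> calc(2, 1) -> calc(1, 0) -> 1

Answer: 1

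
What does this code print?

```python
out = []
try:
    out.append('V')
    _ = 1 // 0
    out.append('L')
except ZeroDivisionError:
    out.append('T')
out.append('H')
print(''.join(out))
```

Execution trace: 'V' (try body) → 'T' (except ZeroDivisionError) → 'H' (after the try/except). Output: VTH

Answer: VTH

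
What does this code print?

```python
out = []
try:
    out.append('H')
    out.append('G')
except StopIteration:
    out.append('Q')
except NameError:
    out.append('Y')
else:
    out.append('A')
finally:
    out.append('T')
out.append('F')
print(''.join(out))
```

Execution trace: 'H' (try body) → 'G' (try body, no exception) → 'A' (else) → 'T' (finally) → 'F' (after the try/except). Output: HGATF

Answer: HGATF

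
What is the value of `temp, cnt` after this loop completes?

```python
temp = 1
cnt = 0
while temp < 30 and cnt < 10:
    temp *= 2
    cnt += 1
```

Double until >= 30 or 10 iterations
`temp, cnt` takes the values: (1, 0) → (2, 0) → (2, 1) → (4, 1) → (4, 2) → (8, 2) → (8, 3) → (16, 3) → (16, 4) → (32, 4) → (32, 5)

Answer: 32, 5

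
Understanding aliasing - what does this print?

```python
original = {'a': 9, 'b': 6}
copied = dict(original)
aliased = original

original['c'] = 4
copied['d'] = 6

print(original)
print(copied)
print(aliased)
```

Key concept: dict() creates copy, assignment creates alias.
Step by step:
`original = {'a': 9, 'b': 6}` → original = {'a': 9, 'b': 6}
`copied = dict(original)` → copied = {'a': 9, 'b': 6}
`aliased = original` → aliased = {'a': 9, 'b': 6} (same object as original)
`original['c'] = 4` → original = {'a': 9, 'b': 6, 'c': 4} (same object as aliased); aliased = {'a': 9, 'b': 6, 'c': 4} (same object as original)
`copied['d'] = 6` → copied = {'a': 9, 'b': 6, 'd': 6}
`print(original)` → prints {'a': 9, 'b': 6, 'c': 4}
`print(copied)` → prints {'a': 9, 'b': 6, 'd': 6}
`print(aliased)` → prints {'a': 9, 'b': 6, 'c': 4}

Answer:
{'a': 9, 'b': 6, 'c': 4}
{'a': 9, 'b': 6, 'd': 6}
{'a': 9, 'b': 6, 'c': 4}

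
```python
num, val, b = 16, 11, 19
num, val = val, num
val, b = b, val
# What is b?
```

Trace:
`num, val, b = 16, 11, 19` → num = 16; val = 11; b = 19
`num, val = val, num` → num = 11; val = 16
`val, b = b, val` → val = 19; b = 16
So b = 16

Answer: 16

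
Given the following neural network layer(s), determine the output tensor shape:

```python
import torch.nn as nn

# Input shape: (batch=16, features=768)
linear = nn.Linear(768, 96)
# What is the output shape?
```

Input: (16, 768) -> Output: (16, 96)

Answer: (16, 96)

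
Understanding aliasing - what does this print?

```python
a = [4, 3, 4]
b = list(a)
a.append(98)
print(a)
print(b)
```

Key concept: list() constructor creates copy.
Step by step:
`a = [4, 3, 4]` → a = [4, 3, 4]
`b = list(a)` → b = [4, 3, 4]
`a.append(98)` → a = [4, 3, 4, 98]
`print(a)` → prints [4, 3, 4, 98]
`print(b)` → prints [4, 3, 4]

Answer:
[4, 3, 4, 98]
[4, 3, 4]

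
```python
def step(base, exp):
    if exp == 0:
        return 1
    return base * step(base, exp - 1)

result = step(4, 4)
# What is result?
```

step(4, 4) = 4 * 4 * 4 * 4 = 256

Answer: 256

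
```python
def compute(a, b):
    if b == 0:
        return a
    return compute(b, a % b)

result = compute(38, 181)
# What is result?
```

compute(38, 181) -> compute(181, 38) -> compute(38, 29) -> compute(29, 9) -> compute(9, 2) -> compute(2, 1) -> compute(1, 0) -> 1

Answer: 1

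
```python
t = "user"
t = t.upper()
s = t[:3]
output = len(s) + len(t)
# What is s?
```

Trace:
`t = "user"` → t = 'user'
`t = t.upper()` → t = 'USER'
`s = t[:3]` → s = 'USE'
`output = len(s) + len(t)` → output = 7
So s = 'USE'

Answer: 'USE'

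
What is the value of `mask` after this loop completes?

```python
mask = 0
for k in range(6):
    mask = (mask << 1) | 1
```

Build 6 consecutive 1-bits: 0b111111
`mask` takes the values: 0 → 1 → 3 → 7 → 15 → 31 → 63

Answer: 63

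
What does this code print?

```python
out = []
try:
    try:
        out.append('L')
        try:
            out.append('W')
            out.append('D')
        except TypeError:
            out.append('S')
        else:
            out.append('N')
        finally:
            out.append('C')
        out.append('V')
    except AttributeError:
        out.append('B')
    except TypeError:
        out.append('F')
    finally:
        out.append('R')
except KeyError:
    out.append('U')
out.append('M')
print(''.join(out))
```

Execution trace: 'L' (try body) → 'W' (inner try body) → 'D' (inner try body, no exception) → 'N' (inner else) → 'C' (inner finally) → 'V' (try body, no exception) → 'R' (finally) → 'M' (after the try/except). Output: LWDNCVRM

Answer: LWDNCVRM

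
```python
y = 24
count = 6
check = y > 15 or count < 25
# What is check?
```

Trace:
`y = 24` → y = 24
`count = 6` → count = 6
`check = y > 15 or count < 25` → check = True
So check = True

Answer: True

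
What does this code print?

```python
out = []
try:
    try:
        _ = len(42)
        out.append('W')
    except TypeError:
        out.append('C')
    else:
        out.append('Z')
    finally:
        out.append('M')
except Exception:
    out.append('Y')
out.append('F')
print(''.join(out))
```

Execution trace: 'C' (inner except TypeError) → 'M' (inner finally) → 'F' (after the try/except). Output: CMF

Answer: CMF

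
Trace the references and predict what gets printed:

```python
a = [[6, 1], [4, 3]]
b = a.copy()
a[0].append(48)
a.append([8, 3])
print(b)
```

Key concept: shallow copy with nested lists.
Step by step:
`a = [[6, 1], [4, 3]]` → a = [[6, 1], [4, 3]]
`b = a.copy()` → b = [[6, 1], [4, 3]]
`a[0].append(48)` → a = [[6, 1, 48], [4, 3]]; b = [[6, 1, 48], [4, 3]]
`a.append([8, 3])` → a = [[6, 1, 48], [4, 3], [8, 3]]
`print(b)` → prints [[6, 1, 48], [4, 3]]

Answer: [[6, 1, 48], [4, 3]]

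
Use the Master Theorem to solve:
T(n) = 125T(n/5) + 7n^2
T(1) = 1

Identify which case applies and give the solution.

a=125, b=5, f(n)=7n^2. log_5(125) = 3. Since c=2 < 3, Case 1 applies: T(n) = Θ(n^log_b(a)) = O(n^3).

Answer: O(n^3) - Case 1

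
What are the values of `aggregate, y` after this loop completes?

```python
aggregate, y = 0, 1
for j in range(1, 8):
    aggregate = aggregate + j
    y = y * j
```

Sum and factorial of 1 to 7
`aggregate, y` takes the values: (0, 1) → (1, 1) → (3, 1) → (3, 2) → (6, 2) → (6, 6) → (10, 6) → (10, 24) → (15, 24) → (15, 120) → (21, 120) → (21, 720) → (28, 720) → (28, 5040)

Answer: 28, 5040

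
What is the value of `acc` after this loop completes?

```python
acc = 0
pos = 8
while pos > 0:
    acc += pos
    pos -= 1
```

Sum 8 down to 1
`acc` takes the values: 0 → 8 → 15 → 21 → 26 → 30 → 33 → 35 → 36

Answer: 36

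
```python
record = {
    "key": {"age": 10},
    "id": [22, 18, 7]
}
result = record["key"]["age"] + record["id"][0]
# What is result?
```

Trace:
`record = { ...` → record = {'key': {'age': 10}, 'id': [22, 18, 7]}
`result = record["key"]["age"] + record["id"][0]` → result = 32
So result = 32

Answer: 32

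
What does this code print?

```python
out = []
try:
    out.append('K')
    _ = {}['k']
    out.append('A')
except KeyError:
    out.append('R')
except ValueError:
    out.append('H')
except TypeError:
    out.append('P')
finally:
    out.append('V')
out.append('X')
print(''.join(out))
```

Execution trace: 'K' (try body) → 'R' (except KeyError) → 'V' (finally) → 'X' (after the try/except). Output: KRVX

Answer: KRVX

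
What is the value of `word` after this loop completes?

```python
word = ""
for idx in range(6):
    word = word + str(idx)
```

Concatenate digits 0 to 5
`word` takes the values: "" → "0" → "01" → "012" → "0123" → "01234" → "012345"

Answer: "012345"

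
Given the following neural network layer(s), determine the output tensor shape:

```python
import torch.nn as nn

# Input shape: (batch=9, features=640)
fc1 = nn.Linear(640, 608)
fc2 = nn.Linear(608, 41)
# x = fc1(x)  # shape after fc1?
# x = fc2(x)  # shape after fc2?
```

Input: (9, 640) -> after fc1: (9, 608) -> Output: (9, 41)

Answer: (9, 41)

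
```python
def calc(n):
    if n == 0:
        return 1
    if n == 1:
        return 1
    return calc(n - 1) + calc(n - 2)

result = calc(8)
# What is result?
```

Build up from base cases: calc(0)=1, calc(1)=1, calc(2)=2, calc(3)=3, calc(4)=5, calc(5)=8, calc(6)=13, ..., calc(8)=34

Answer: 34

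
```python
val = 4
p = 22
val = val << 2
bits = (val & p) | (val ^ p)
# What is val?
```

Trace:
`val = 4` → val = 4
`p = 22` → p = 22
`val = val << 2` → val = 16
`bits = (val & p) | (val ^ p)` → bits = 22
So val = 16

Answer: 16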